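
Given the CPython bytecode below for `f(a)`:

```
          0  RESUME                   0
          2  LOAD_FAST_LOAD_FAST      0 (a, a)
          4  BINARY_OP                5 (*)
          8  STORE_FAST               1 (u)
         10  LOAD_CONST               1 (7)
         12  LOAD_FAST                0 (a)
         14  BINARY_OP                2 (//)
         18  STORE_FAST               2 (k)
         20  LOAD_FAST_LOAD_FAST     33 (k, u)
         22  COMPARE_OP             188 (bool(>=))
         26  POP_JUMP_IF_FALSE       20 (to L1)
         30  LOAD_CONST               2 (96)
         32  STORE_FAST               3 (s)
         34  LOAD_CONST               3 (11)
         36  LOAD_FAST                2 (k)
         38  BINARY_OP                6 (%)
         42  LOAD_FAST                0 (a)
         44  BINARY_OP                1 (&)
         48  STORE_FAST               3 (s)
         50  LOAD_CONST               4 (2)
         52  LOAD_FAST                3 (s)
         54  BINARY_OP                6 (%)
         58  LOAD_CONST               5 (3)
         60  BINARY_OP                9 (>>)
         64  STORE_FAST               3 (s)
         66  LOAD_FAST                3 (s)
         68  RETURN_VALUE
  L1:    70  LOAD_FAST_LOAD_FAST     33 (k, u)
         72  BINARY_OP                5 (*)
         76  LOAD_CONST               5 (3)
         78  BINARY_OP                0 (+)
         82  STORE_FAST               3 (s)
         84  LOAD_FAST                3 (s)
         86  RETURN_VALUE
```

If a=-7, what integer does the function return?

-46

LOAD_FAST_LOAD_FAST a,a → push -7,-7. Stack: [-7, -7]
BINARY_OP * → -7 * -7 = 49. Stack: [49]
STORE_FAST u → u=49. Stack: []
LOAD_CONST → push 7. Stack: [7]
LOAD_FAST a → push -7. Stack: [7, -7]
BINARY_OP // → 7 // -7 = -1. Stack: [-1]
STORE_FAST k → k=-1. Stack: []
LOAD_FAST_LOAD_FAST k,u → push -1,49. Stack: [-1, 49]
COMPARE_OP bool(>=) → -1 vs 49 = False. Stack: [False]
POP_JUMP_IF_FALSE → pop False; jump. Stack: []
LOAD_FAST_LOAD_FAST k,u → push -1,49. Stack: [-1, 49]
BINARY_OP * → -1 * 49 = -49. Stack: [-49]
LOAD_CONST → push 3. Stack: [-49, 3]
BINARY_OP + → -49 + 3 = -46. Stack: [-46]
STORE_FAST s → s=-46. Stack: []
LOAD_FAST s → push -46. Stack: [-46]
RETURN_VALUE → return -46.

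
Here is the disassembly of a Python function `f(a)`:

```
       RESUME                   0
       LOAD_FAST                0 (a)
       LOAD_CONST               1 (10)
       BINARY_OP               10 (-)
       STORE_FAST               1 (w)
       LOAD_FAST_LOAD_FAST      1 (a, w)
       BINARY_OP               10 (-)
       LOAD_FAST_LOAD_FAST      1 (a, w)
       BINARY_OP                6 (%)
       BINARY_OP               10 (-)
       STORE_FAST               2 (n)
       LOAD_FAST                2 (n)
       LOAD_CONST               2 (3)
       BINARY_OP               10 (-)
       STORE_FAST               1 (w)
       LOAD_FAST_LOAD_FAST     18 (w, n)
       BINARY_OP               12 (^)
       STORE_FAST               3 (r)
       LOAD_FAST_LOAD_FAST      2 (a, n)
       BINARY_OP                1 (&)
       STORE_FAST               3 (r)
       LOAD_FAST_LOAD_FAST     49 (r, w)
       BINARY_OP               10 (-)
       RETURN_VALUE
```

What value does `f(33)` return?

3

LOAD_FAST a → push 33. Stack: [33]
LOAD_CONST → push 10. Stack: [33, 10]
BINARY_OP - → 33 - 10 = 23. Stack: [23]
STORE_FAST w → w=23. Stack: []
LOAD_FAST_LOAD_FAST a,w → push 33,23. Stack: [33, 23]
BINARY_OP - → 33 - 23 = 10. Stack: [10]
LOAD_FAST_LOAD_FAST a,w → push 33,23. Stack: [10, 33, 23]
BINARY_OP % → 33 % 23 = 10. Stack: [10, 10]
BINARY_OP - → 10 - 10 = 0. Stack: [0]
STORE_FAST n → n=0. Stack: []
LOAD_FAST n → push 0. Stack: [0]
LOAD_CONST → push 3. Stack: [0, 3]
BINARY_OP - → 0 - 3 = -3. Stack: [-3]
STORE_FAST w → w=-3. Stack: []
LOAD_FAST_LOAD_FAST w,n → push -3,0. Stack: [-3, 0]
BINARY_OP ^ → -3 ^ 0 = -3. Stack: [-3]
STORE_FAST r → r=-3. Stack: []
LOAD_FAST_LOAD_FAST a,n → push 33,0. Stack: [33, 0]
BINARY_OP & → 33 & 0 = 0. Stack: [0]
STORE_FAST r → r=0. Stack: []
LOAD_FAST_LOAD_FAST r,w → push 0,-3. Stack: [0, -3]
BINARY_OP - → 0 - -3 = 3. Stack: [3]
RETURN_VALUE → return 3.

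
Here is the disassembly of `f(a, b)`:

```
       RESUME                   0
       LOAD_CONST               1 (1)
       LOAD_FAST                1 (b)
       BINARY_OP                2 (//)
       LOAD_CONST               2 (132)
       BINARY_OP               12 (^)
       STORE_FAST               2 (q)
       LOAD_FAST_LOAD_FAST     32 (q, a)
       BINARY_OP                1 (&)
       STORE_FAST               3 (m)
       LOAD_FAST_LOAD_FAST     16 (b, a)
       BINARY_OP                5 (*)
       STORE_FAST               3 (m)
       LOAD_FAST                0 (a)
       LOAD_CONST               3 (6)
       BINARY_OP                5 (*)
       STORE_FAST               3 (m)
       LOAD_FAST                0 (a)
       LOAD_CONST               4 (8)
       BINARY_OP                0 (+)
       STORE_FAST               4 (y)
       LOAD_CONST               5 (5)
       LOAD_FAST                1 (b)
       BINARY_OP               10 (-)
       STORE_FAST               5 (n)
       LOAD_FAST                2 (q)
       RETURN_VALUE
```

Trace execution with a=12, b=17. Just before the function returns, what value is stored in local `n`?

LOAD_CONST → push 1. Stack: [1]
LOAD_FAST b → push 17. Stack: [1, 17]
BINARY_OP // → 1 // 17 = 0. Stack: [0]
LOAD_CONST → push 132. Stack: [0, 132]
BINARY_OP ^ → 0 ^ 132 = 132. Stack: [132]
STORE_FAST q → q=132. Stack: []
LOAD_FAST_LOAD_FAST q,a → push 132,12. Stack: [132, 12]
BINARY_OP & → 132 & 12 = 4. Stack: [4]
STORE_FAST m → m=4. Stack: []
LOAD_FAST_LOAD_FAST b,a → push 17,12. Stack: [17, 12]
BINARY_OP * → 17 * 12 = 204. Stack: [204]
STORE_FAST m → m=204. Stack: []
LOAD_FAST a → push 12. Stack: [12]
LOAD_CONST → push 6. Stack: [12, 6]
BINARY_OP * → 12 * 6 = 72. Stack: [72]
STORE_FAST m → m=72. Stack: []
LOAD_FAST a → push 12. Stack: [12]
LOAD_CONST → push 8. Stack: [12, 8]
BINARY_OP + → 12 + 8 = 20. Stack: [20]
STORE_FAST y → y=20. Stack: []
LOAD_CONST → push 5. Stack: [5]
LOAD_FAST b → push 17. Stack: [5, 17]
BINARY_OP - → 5 - 17 = -12. Stack: [-12]
STORE_FAST n → n=-12. Stack: []
LOAD_FAST q → push 132. Stack: [132]
RETURN_VALUE → return 132.

-12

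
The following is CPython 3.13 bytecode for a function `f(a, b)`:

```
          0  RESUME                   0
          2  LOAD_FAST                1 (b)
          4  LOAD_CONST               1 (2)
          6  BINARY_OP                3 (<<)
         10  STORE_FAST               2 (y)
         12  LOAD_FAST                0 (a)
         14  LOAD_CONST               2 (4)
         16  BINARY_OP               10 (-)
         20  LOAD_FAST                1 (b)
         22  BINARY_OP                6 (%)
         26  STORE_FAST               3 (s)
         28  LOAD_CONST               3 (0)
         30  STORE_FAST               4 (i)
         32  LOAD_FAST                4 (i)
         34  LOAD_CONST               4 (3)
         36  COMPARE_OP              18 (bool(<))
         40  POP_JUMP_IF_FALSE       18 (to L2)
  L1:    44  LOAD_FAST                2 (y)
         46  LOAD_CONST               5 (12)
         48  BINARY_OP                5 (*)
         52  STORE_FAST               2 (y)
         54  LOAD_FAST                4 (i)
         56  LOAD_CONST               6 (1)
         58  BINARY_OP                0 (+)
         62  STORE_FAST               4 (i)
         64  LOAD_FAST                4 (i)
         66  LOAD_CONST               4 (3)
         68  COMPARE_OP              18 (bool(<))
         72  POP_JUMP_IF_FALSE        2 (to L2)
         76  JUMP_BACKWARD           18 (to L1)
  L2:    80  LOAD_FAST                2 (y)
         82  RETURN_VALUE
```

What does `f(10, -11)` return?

-76032

LOAD_FAST b → push -11. Stack: [-11]
LOAD_CONST → push 2. Stack: [-11, 2]
BINARY_OP << → -11 << 2 = -44. Stack: [-44]
STORE_FAST y → y=-44. Stack: []
LOAD_FAST a → push 10. Stack: [10]
LOAD_CONST → push 4. Stack: [10, 4]
BINARY_OP - → 10 - 4 = 6. Stack: [6]
LOAD_FAST b → push -11. Stack: [6, -11]
BINARY_OP % → 6 % -11 = -5. Stack: [-5]
STORE_FAST s → s=-5. Stack: []
LOAD_CONST → push 0. Stack: [0]
STORE_FAST i → i=0. Stack: []
LOAD_FAST i → push 0. Stack: [0]
LOAD_CONST → push 3. Stack: [0, 3]
COMPARE_OP bool(<) → 0 vs 3 = True. Stack: [True]
POP_JUMP_IF_FALSE → pop True; no jump. Stack: []
LOAD_FAST y → push -44. Stack: [-44]
LOAD_CONST → push 12. Stack: [-44, 12]
BINARY_OP * → -44 * 12 = -528. Stack: [-528]
STORE_FAST y → y=-528. Stack: []
LOAD_FAST i → push 0. Stack: [0]
LOAD_CONST → push 1. Stack: [0, 1]
BINARY_OP + → 0 + 1 = 1. Stack: [1]
STORE_FAST i → i=1. Stack: []
LOAD_FAST i → push 1. Stack: [1]
LOAD_CONST → push 3. Stack: [1, 3]
COMPARE_OP bool(<) → 1 vs 3 = True. Stack: [True]
POP_JUMP_IF_FALSE → pop True; no jump. Stack: []
LOAD_FAST y → push -528. Stack: [-528]
LOAD_CONST → push 12. Stack: [-528, 12]
BINARY_OP * → -528 * 12 = -6336. Stack: [-6336]
STORE_FAST y → y=-6336. Stack: []
LOAD_FAST i → push 1. Stack: [1]
LOAD_CONST → push 1. Stack: [1, 1]
BINARY_OP + → 1 + 1 = 2. Stack: [2]
STORE_FAST i → i=2. Stack: []
LOAD_FAST i → push 2. Stack: [2]
LOAD_CONST → push 3. Stack: [2, 3]
COMPARE_OP bool(<) → 2 vs 3 = True. Stack: [True]
POP_JUMP_IF_FALSE → pop True; no jump. Stack: []
LOAD_FAST y → push -6336. Stack: [-6336]
LOAD_CONST → push 12. Stack: [-6336, 12]
BINARY_OP * → -6336 * 12 = -76032. Stack: [-76032]
STORE_FAST y → y=-76032. Stack: []
LOAD_FAST i → push 2. Stack: [2]
LOAD_CONST → push 1. Stack: [2, 1]
BINARY_OP + → 2 + 1 = 3. Stack: [3]
STORE_FAST i → i=3. Stack: []
LOAD_FAST i → push 3. Stack: [3]
LOAD_CONST → push 3. Stack: [3, 3]
COMPARE_OP bool(<) → 3 vs 3 = False. Stack: [False]
POP_JUMP_IF_FALSE → pop False; jump. Stack: []
LOAD_FAST y → push -76032. Stack: [-76032]
RETURN_VALUE → return -76032.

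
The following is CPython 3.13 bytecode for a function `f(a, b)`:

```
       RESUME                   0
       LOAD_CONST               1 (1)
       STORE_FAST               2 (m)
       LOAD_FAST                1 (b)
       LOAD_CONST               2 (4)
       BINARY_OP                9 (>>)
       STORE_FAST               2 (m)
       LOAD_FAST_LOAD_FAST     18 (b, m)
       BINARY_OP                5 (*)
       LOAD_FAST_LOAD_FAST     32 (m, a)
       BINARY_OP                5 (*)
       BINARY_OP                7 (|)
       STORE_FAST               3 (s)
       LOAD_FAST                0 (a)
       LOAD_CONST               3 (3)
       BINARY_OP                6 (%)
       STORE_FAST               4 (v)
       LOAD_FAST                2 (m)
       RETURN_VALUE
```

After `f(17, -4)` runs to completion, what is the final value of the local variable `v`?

LOAD_CONST → push 1. Stack: [1]
STORE_FAST m → m=1. Stack: []
LOAD_FAST b → push -4. Stack: [-4]
LOAD_CONST → push 4. Stack: [-4, 4]
BINARY_OP >> → -4 >> 4 = -1. Stack: [-1]
STORE_FAST m → m=-1. Stack: []
LOAD_FAST_LOAD_FAST b,m → push -4,-1. Stack: [-4, -1]
BINARY_OP * → -4 * -1 = 4. Stack: [4]
LOAD_FAST_LOAD_FAST m,a → push -1,17. Stack: [4, -1, 17]
BINARY_OP * → -1 * 17 = -17. Stack: [4, -17]
BINARY_OP | → 4 | -17 = -17. Stack: [-17]
STORE_FAST s → s=-17. Stack: []
LOAD_FAST a → push 17. Stack: [17]
LOAD_CONST → push 3. Stack: [17, 3]
BINARY_OP % → 17 % 3 = 2. Stack: [2]
STORE_FAST v → v=2. Stack: []
LOAD_FAST m → push -1. Stack: [-1]
RETURN_VALUE → return -1.

2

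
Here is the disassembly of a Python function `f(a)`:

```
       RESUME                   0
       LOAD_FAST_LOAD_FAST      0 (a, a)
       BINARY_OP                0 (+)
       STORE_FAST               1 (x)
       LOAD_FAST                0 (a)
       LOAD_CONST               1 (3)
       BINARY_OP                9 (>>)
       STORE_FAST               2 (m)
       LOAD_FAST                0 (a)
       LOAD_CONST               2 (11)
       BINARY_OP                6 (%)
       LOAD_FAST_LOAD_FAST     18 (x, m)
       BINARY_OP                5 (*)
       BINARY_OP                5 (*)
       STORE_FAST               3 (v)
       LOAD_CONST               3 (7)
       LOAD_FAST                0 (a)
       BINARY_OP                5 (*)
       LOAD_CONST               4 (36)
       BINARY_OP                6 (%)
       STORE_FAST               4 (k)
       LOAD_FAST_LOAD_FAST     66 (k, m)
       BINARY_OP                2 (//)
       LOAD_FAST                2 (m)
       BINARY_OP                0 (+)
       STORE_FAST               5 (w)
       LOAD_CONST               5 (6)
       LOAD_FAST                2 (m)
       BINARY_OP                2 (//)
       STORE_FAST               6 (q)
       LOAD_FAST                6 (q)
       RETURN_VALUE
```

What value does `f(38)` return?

LOAD_FAST_LOAD_FAST a,a → push 38,38. Stack: [38, 38]
BINARY_OP + → 38 + 38 = 76. Stack: [76]
STORE_FAST x → x=76. Stack: []
LOAD_FAST a → push 38. Stack: [38]
LOAD_CONST → push 3. Stack: [38, 3]
BINARY_OP >> → 38 >> 3 = 4. Stack: [4]
STORE_FAST m → m=4. Stack: []
LOAD_FAST a → push 38. Stack: [38]
LOAD_CONST → push 11. Stack: [38, 11]
BINARY_OP % → 38 % 11 = 5. Stack: [5]
LOAD_FAST_LOAD_FAST x,m → push 76,4. Stack: [5, 76, 4]
BINARY_OP * → 76 * 4 = 304. Stack: [5, 304]
BINARY_OP * → 5 * 304 = 1520. Stack: [1520]
STORE_FAST v → v=1520. Stack: []
LOAD_CONST → push 7. Stack: [7]
LOAD_FAST a → push 38. Stack: [7, 38]
BINARY_OP * → 7 * 38 = 266. Stack: [266]
LOAD_CONST → push 36. Stack: [266, 36]
BINARY_OP % → 266 % 36 = 14. Stack: [14]
STORE_FAST k → k=14. Stack: []
LOAD_FAST_LOAD_FAST k,m → push 14,4. Stack: [14, 4]
BINARY_OP // → 14 // 4 = 3. Stack: [3]
LOAD_FAST m → push 4. Stack: [3, 4]
BINARY_OP + → 3 + 4 = 7. Stack: [7]
STORE_FAST w → w=7. Stack: []
LOAD_CONST → push 6. Stack: [6]
LOAD_FAST m → push 4. Stack: [6, 4]
BINARY_OP // → 6 // 4 = 1. Stack: [1]
STORE_FAST q → q=1. Stack: []
LOAD_FAST q → push 1. Stack: [1]
RETURN_VALUE → return 1.

1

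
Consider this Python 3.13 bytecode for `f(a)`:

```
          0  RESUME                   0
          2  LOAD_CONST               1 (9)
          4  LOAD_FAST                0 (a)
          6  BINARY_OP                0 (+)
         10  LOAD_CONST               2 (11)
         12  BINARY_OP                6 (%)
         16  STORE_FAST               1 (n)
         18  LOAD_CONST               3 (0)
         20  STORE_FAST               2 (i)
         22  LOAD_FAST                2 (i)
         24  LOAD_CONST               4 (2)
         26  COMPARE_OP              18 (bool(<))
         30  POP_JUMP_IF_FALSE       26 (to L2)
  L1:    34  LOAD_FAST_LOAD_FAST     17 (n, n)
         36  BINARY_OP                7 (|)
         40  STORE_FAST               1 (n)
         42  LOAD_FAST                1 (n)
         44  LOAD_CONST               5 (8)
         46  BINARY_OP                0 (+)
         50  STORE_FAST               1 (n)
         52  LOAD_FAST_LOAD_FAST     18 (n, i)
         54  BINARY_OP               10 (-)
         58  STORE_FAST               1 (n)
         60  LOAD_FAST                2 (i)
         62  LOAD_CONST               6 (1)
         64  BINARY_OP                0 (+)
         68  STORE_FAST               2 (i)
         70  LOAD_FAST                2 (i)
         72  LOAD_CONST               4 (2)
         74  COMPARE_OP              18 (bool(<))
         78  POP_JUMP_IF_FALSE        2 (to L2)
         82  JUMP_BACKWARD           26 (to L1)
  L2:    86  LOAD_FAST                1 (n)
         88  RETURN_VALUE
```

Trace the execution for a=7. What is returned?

LOAD_CONST → push 9. Stack: [9]
LOAD_FAST a → push 7. Stack: [9, 7]
BINARY_OP + → 9 + 7 = 16. Stack: [16]
LOAD_CONST → push 11. Stack: [16, 11]
BINARY_OP % → 16 % 11 = 5. Stack: [5]
STORE_FAST n → n=5. Stack: []
LOAD_CONST → push 0. Stack: [0]
STORE_FAST i → i=0. Stack: []
LOAD_FAST i → push 0. Stack: [0]
LOAD_CONST → push 2. Stack: [0, 2]
COMPARE_OP bool(<) → 0 vs 2 = True. Stack: [True]
POP_JUMP_IF_FALSE → pop True; no jump. Stack: []
LOAD_FAST_LOAD_FAST n,n → push 5,5. Stack: [5, 5]
BINARY_OP | → 5 | 5 = 5. Stack: [5]
STORE_FAST n → n=5. Stack: []
LOAD_FAST n → push 5. Stack: [5]
LOAD_CONST → push 8. Stack: [5, 8]
BINARY_OP + → 5 + 8 = 13. Stack: [13]
STORE_FAST n → n=13. Stack: []
LOAD_FAST_LOAD_FAST n,i → push 13,0. Stack: [13, 0]
BINARY_OP - → 13 - 0 = 13. Stack: [13]
STORE_FAST n → n=13. Stack: []
LOAD_FAST i → push 0. Stack: [0]
LOAD_CONST → push 1. Stack: [0, 1]
BINARY_OP + → 0 + 1 = 1. Stack: [1]
STORE_FAST i → i=1. Stack: []
LOAD_FAST i → push 1. Stack: [1]
LOAD_CONST → push 2. Stack: [1, 2]
COMPARE_OP bool(<) → 1 vs 2 = True. Stack: [True]
POP_JUMP_IF_FALSE → pop True; no jump. Stack: []
LOAD_FAST_LOAD_FAST n,n → push 13,13. Stack: [13, 13]
BINARY_OP | → 13 | 13 = 13. Stack: [13]
STORE_FAST n → n=13. Stack: []
LOAD_FAST n → push 13. Stack: [13]
LOAD_CONST → push 8. Stack: [13, 8]
BINARY_OP + → 13 + 8 = 21. Stack: [21]
STORE_FAST n → n=21. Stack: []
LOAD_FAST_LOAD_FAST n,i → push 21,1. Stack: [21, 1]
BINARY_OP - → 21 - 1 = 20. Stack: [20]
STORE_FAST n → n=20. Stack: []
LOAD_FAST i → push 1. Stack: [1]
LOAD_CONST → push 1. Stack: [1, 1]
BINARY_OP + → 1 + 1 = 2. Stack: [2]
STORE_FAST i → i=2. Stack: []
LOAD_FAST i → push 2. Stack: [2]
LOAD_CONST → push 2. Stack: [2, 2]
COMPARE_OP bool(<) → 2 vs 2 = False. Stack: [False]
POP_JUMP_IF_FALSE → pop False; jump. Stack: []
LOAD_FAST n → push 20. Stack: [20]
RETURN_VALUE → return 20.

20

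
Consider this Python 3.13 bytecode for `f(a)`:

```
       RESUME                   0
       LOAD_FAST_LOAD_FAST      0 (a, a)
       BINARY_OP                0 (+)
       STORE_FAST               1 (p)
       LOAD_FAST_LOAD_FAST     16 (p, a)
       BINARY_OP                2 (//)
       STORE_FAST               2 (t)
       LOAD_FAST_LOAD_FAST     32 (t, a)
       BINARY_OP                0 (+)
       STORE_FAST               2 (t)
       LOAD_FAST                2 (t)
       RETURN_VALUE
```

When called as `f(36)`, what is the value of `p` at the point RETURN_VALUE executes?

LOAD_FAST_LOAD_FAST a,a → push 36,36. Stack: [36, 36]
BINARY_OP + → 36 + 36 = 72. Stack: [72]
STORE_FAST p → p=72. Stack: []
LOAD_FAST_LOAD_FAST p,a → push 72,36. Stack: [72, 36]
BINARY_OP // → 72 // 36 = 2. Stack: [2]
STORE_FAST t → t=2. Stack: []
LOAD_FAST_LOAD_FAST t,a → push 2,36. Stack: [2, 36]
BINARY_OP + → 2 + 36 = 38. Stack: [38]
STORE_FAST t → t=38. Stack: []
LOAD_FAST t → push 38. Stack: [38]
RETURN_VALUE → return 38.

72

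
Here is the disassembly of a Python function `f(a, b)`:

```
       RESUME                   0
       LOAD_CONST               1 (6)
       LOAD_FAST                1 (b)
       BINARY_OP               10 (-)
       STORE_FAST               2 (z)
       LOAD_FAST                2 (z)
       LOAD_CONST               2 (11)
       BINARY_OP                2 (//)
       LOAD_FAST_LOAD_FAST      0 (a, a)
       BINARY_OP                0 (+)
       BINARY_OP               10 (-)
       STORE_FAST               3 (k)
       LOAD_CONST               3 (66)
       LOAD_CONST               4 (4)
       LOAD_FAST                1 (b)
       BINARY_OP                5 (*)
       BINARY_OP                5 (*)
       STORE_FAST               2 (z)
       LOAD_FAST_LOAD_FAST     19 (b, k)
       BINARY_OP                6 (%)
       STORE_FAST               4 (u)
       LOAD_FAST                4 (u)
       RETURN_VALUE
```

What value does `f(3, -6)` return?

-1

LOAD_CONST → push 6. Stack: [6]
LOAD_FAST b → push -6. Stack: [6, -6]
BINARY_OP - → 6 - -6 = 12. Stack: [12]
STORE_FAST z → z=12. Stack: []
LOAD_FAST z → push 12. Stack: [12]
LOAD_CONST → push 11. Stack: [12, 11]
BINARY_OP // → 12 // 11 = 1. Stack: [1]
LOAD_FAST_LOAD_FAST a,a → push 3,3. Stack: [1, 3, 3]
BINARY_OP + → 3 + 3 = 6. Stack: [1, 6]
BINARY_OP - → 1 - 6 = -5. Stack: [-5]
STORE_FAST k → k=-5. Stack: []
LOAD_CONST → push 66. Stack: [66]
LOAD_CONST → push 4. Stack: [66, 4]
LOAD_FAST b → push -6. Stack: [66, 4, -6]
BINARY_OP * → 4 * -6 = -24. Stack: [66, -24]
BINARY_OP * → 66 * -24 = -1584. Stack: [-1584]
STORE_FAST z → z=-1584. Stack: []
LOAD_FAST_LOAD_FAST b,k → push -6,-5. Stack: [-6, -5]
BINARY_OP % → -6 % -5 = -1. Stack: [-1]
STORE_FAST u → u=-1. Stack: []
LOAD_FAST u → push -1. Stack: [-1]
RETURN_VALUE → return -1.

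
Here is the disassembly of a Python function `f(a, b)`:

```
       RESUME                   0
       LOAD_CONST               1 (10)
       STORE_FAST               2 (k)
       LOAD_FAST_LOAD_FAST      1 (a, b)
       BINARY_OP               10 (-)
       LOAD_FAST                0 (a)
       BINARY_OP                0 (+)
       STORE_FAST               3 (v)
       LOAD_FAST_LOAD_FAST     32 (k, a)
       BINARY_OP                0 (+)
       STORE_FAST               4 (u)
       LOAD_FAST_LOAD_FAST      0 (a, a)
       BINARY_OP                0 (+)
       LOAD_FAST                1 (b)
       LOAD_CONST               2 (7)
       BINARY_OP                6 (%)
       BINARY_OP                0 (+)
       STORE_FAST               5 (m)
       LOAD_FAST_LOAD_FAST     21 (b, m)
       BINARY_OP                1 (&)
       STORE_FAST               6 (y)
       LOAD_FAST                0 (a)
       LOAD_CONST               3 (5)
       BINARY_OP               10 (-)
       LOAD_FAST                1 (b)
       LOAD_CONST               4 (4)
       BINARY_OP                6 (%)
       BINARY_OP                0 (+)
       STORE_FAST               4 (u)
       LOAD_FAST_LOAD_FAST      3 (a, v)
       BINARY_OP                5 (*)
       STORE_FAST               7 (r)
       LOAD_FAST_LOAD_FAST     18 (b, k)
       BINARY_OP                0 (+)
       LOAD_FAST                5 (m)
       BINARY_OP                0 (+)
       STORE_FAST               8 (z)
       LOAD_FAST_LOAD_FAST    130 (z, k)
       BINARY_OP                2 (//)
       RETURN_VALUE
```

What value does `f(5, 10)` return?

3

LOAD_CONST → push 10. Stack: [10]
STORE_FAST k → k=10. Stack: []
LOAD_FAST_LOAD_FAST a,b → push 5,10. Stack: [5, 10]
BINARY_OP - → 5 - 10 = -5. Stack: [-5]
LOAD_FAST a → push 5. Stack: [-5, 5]
BINARY_OP + → -5 + 5 = 0. Stack: [0]
STORE_FAST v → v=0. Stack: []
LOAD_FAST_LOAD_FAST k,a → push 10,5. Stack: [10, 5]
BINARY_OP + → 10 + 5 = 15. Stack: [15]
STORE_FAST u → u=15. Stack: []
LOAD_FAST_LOAD_FAST a,a → push 5,5. Stack: [5, 5]
BINARY_OP + → 5 + 5 = 10. Stack: [10]
LOAD_FAST b → push 10. Stack: [10, 10]
LOAD_CONST → push 7. Stack: [10, 10, 7]
BINARY_OP % → 10 % 7 = 3. Stack: [10, 3]
BINARY_OP + → 10 + 3 = 13. Stack: [13]
STORE_FAST m → m=13. Stack: []
LOAD_FAST_LOAD_FAST b,m → push 10,13. Stack: [10, 13]
BINARY_OP & → 10 & 13 = 8. Stack: [8]
STORE_FAST y → y=8. Stack: []
LOAD_FAST a → push 5. Stack: [5]
LOAD_CONST → push 5. Stack: [5, 5]
BINARY_OP - → 5 - 5 = 0. Stack: [0]
LOAD_FAST b → push 10. Stack: [0, 10]
LOAD_CONST → push 4. Stack: [0, 10, 4]
BINARY_OP % → 10 % 4 = 2. Stack: [0, 2]
BINARY_OP + → 0 + 2 = 2. Stack: [2]
STORE_FAST u → u=2. Stack: []
LOAD_FAST_LOAD_FAST a,v → push 5,0. Stack: [5, 0]
BINARY_OP * → 5 * 0 = 0. Stack: [0]
STORE_FAST r → r=0. Stack: []
LOAD_FAST_LOAD_FAST b,k → push 10,10. Stack: [10, 10]
BINARY_OP + → 10 + 10 = 20. Stack: [20]
LOAD_FAST m → push 13. Stack: [20, 13]
BINARY_OP + → 20 + 13 = 33. Stack: [33]
STORE_FAST z → z=33. Stack: []
LOAD_FAST_LOAD_FAST z,k → push 33,10. Stack: [33, 10]
BINARY_OP // → 33 // 10 = 3. Stack: [3]
RETURN_VALUE → return 3.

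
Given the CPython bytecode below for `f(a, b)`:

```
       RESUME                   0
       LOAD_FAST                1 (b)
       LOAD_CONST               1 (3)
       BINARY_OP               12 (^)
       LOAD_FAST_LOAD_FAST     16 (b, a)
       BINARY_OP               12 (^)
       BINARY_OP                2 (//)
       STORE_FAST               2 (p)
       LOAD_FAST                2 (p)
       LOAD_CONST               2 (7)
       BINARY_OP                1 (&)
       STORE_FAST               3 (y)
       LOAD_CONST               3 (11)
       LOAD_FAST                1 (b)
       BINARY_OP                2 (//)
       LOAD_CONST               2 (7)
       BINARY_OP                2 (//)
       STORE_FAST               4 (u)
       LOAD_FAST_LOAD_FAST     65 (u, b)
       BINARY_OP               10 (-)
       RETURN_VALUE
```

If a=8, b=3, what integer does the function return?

LOAD_FAST b → push 3. Stack: [3]
LOAD_CONST → push 3. Stack: [3, 3]
BINARY_OP ^ → 3 ^ 3 = 0. Stack: [0]
LOAD_FAST_LOAD_FAST b,a → push 3,8. Stack: [0, 3, 8]
BINARY_OP ^ → 3 ^ 8 = 11. Stack: [0, 11]
BINARY_OP // → 0 // 11 = 0. Stack: [0]
STORE_FAST p → p=0. Stack: []
LOAD_FAST p → push 0. Stack: [0]
LOAD_CONST → push 7. Stack: [0, 7]
BINARY_OP & → 0 & 7 = 0. Stack: [0]
STORE_FAST y → y=0. Stack: []
LOAD_CONST → push 11. Stack: [11]
LOAD_FAST b → push 3. Stack: [11, 3]
BINARY_OP // → 11 // 3 = 3. Stack: [3]
LOAD_CONST → push 7. Stack: [3, 7]
BINARY_OP // → 3 // 7 = 0. Stack: [0]
STORE_FAST u → u=0. Stack: []
LOAD_FAST_LOAD_FAST u,b → push 0,3. Stack: [0, 3]
BINARY_OP - → 0 - 3 = -3. Stack: [-3]
RETURN_VALUE → return -3.

-3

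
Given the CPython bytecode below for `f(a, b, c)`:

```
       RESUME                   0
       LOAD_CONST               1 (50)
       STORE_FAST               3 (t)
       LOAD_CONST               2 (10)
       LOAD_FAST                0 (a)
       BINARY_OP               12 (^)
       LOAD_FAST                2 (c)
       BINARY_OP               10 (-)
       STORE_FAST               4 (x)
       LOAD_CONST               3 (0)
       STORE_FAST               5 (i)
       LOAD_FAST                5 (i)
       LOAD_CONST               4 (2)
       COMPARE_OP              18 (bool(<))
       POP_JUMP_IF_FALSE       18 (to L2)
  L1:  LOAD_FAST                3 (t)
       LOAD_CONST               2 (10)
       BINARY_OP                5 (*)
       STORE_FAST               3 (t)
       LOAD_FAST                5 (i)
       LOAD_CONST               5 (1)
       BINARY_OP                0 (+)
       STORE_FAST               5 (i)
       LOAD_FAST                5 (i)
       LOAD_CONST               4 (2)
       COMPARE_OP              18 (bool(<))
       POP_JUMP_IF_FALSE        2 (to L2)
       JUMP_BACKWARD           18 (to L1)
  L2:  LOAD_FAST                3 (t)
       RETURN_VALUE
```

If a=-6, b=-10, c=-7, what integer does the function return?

LOAD_CONST → push 50. Stack: [50]
STORE_FAST t → t=50. Stack: []
LOAD_CONST → push 10. Stack: [10]
LOAD_FAST a → push -6. Stack: [10, -6]
BINARY_OP ^ → 10 ^ -6 = -16. Stack: [-16]
LOAD_FAST c → push -7. Stack: [-16, -7]
BINARY_OP - → -16 - -7 = -9. Stack: [-9]
STORE_FAST x → x=-9. Stack: []
LOAD_CONST → push 0. Stack: [0]
STORE_FAST i → i=0. Stack: []
LOAD_FAST i → push 0. Stack: [0]
LOAD_CONST → push 2. Stack: [0, 2]
COMPARE_OP bool(<) → 0 vs 2 = True. Stack: [True]
POP_JUMP_IF_FALSE → pop True; no jump. Stack: []
LOAD_FAST t → push 50. Stack: [50]
LOAD_CONST → push 10. Stack: [50, 10]
BINARY_OP * → 50 * 10 = 500. Stack: [500]
STORE_FAST t → t=500. Stack: []
LOAD_FAST i → push 0. Stack: [0]
LOAD_CONST → push 1. Stack: [0, 1]
BINARY_OP + → 0 + 1 = 1. Stack: [1]
STORE_FAST i → i=1. Stack: []
LOAD_FAST i → push 1. Stack: [1]
LOAD_CONST → push 2. Stack: [1, 2]
COMPARE_OP bool(<) → 1 vs 2 = True. Stack: [True]
POP_JUMP_IF_FALSE → pop True; no jump. Stack: []
LOAD_FAST t → push 500. Stack: [500]
LOAD_CONST → push 10. Stack: [500, 10]
BINARY_OP * → 500 * 10 = 5000. Stack: [5000]
STORE_FAST t → t=5000. Stack: []
LOAD_FAST i → push 1. Stack: [1]
LOAD_CONST → push 1. Stack: [1, 1]
BINARY_OP + → 1 + 1 = 2. Stack: [2]
STORE_FAST i → i=2. Stack: []
LOAD_FAST i → push 2. Stack: [2]
LOAD_CONST → push 2. Stack: [2, 2]
COMPARE_OP bool(<) → 2 vs 2 = False. Stack: [False]
POP_JUMP_IF_FALSE → pop False; jump. Stack: []
LOAD_FAST t → push 5000. Stack: [5000]
RETURN_VALUE → return 5000.

5000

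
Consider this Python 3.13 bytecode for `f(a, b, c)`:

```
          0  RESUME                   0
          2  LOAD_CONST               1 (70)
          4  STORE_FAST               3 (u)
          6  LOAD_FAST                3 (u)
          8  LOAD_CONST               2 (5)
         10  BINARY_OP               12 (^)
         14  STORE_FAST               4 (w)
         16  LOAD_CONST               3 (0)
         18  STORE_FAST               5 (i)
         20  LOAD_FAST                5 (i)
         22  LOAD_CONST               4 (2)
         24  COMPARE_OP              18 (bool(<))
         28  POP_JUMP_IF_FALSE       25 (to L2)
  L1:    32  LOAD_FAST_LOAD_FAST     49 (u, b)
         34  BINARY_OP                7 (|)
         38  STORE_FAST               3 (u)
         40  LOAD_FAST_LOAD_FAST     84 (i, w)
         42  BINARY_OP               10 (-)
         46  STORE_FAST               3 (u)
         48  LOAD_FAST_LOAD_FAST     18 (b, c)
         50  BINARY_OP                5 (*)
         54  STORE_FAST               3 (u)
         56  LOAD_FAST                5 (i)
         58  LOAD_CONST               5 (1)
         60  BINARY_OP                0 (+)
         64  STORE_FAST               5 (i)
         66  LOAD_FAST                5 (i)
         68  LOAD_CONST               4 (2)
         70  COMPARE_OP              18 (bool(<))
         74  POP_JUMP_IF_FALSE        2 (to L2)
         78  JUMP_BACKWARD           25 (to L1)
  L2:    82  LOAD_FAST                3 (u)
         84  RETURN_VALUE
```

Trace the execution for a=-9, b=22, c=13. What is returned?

286

LOAD_CONST → push 70. Stack: [70]
STORE_FAST u → u=70. Stack: []
LOAD_FAST u → push 70. Stack: [70]
LOAD_CONST → push 5. Stack: [70, 5]
BINARY_OP ^ → 70 ^ 5 = 67. Stack: [67]
STORE_FAST w → w=67. Stack: []
LOAD_CONST → push 0. Stack: [0]
STORE_FAST i → i=0. Stack: []
LOAD_FAST i → push 0. Stack: [0]
LOAD_CONST → push 2. Stack: [0, 2]
COMPARE_OP bool(<) → 0 vs 2 = True. Stack: [True]
POP_JUMP_IF_FALSE → pop True; no jump. Stack: []
LOAD_FAST_LOAD_FAST u,b → push 70,22. Stack: [70, 22]
BINARY_OP | → 70 | 22 = 86. Stack: [86]
STORE_FAST u → u=86. Stack: []
LOAD_FAST_LOAD_FAST i,w → push 0,67. Stack: [0, 67]
BINARY_OP - → 0 - 67 = -67. Stack: [-67]
STORE_FAST u → u=-67. Stack: []
LOAD_FAST_LOAD_FAST b,c → push 22,13. Stack: [22, 13]
BINARY_OP * → 22 * 13 = 286. Stack: [286]
STORE_FAST u → u=286. Stack: []
LOAD_FAST i → push 0. Stack: [0]
LOAD_CONST → push 1. Stack: [0, 1]
BINARY_OP + → 0 + 1 = 1. Stack: [1]
STORE_FAST i → i=1. Stack: []
LOAD_FAST i → push 1. Stack: [1]
LOAD_CONST → push 2. Stack: [1, 2]
COMPARE_OP bool(<) → 1 vs 2 = True. Stack: [True]
POP_JUMP_IF_FALSE → pop True; no jump. Stack: []
LOAD_FAST_LOAD_FAST u,b → push 286,22. Stack: [286, 22]
BINARY_OP | → 286 | 22 = 286. Stack: [286]
STORE_FAST u → u=286. Stack: []
LOAD_FAST_LOAD_FAST i,w → push 1,67. Stack: [1, 67]
BINARY_OP - → 1 - 67 = -66. Stack: [-66]
STORE_FAST u → u=-66. Stack: []
LOAD_FAST_LOAD_FAST b,c → push 22,13. Stack: [22, 13]
BINARY_OP * → 22 * 13 = 286. Stack: [286]
STORE_FAST u → u=286. Stack: []
LOAD_FAST i → push 1. Stack: [1]
LOAD_CONST → push 1. Stack: [1, 1]
BINARY_OP + → 1 + 1 = 2. Stack: [2]
STORE_FAST i → i=2. Stack: []
LOAD_FAST i → push 2. Stack: [2]
LOAD_CONST → push 2. Stack: [2, 2]
COMPARE_OP bool(<) → 2 vs 2 = False. Stack: [False]
POP_JUMP_IF_FALSE → pop False; jump. Stack: []
LOAD_FAST u → push 286. Stack: [286]
RETURN_VALUE → return 286.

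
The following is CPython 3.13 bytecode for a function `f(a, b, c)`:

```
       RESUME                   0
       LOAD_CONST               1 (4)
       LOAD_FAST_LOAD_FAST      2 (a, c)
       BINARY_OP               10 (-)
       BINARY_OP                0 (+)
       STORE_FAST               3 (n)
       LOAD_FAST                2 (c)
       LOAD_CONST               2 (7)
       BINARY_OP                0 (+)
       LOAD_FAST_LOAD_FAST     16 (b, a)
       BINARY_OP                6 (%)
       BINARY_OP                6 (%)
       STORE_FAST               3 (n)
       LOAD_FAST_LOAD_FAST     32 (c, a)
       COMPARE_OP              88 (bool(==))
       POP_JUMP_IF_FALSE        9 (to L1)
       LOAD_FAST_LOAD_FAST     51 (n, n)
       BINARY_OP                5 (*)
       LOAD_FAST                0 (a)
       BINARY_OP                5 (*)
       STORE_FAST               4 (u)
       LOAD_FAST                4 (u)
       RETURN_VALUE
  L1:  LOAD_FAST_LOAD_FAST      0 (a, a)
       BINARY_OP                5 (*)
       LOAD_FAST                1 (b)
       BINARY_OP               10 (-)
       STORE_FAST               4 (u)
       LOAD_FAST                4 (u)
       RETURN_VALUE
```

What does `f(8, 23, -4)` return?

41

LOAD_CONST → push 4. Stack: [4]
LOAD_FAST_LOAD_FAST a,c → push 8,-4. Stack: [4, 8, -4]
BINARY_OP - → 8 - -4 = 12. Stack: [4, 12]
BINARY_OP + → 4 + 12 = 16. Stack: [16]
STORE_FAST n → n=16. Stack: []
LOAD_FAST c → push -4. Stack: [-4]
LOAD_CONST → push 7. Stack: [-4, 7]
BINARY_OP + → -4 + 7 = 3. Stack: [3]
LOAD_FAST_LOAD_FAST b,a → push 23,8. Stack: [3, 23, 8]
BINARY_OP % → 23 % 8 = 7. Stack: [3, 7]
BINARY_OP % → 3 % 7 = 3. Stack: [3]
STORE_FAST n → n=3. Stack: []
LOAD_FAST_LOAD_FAST c,a → push -4,8. Stack: [-4, 8]
COMPARE_OP bool(==) → -4 vs 8 = False. Stack: [False]
POP_JUMP_IF_FALSE → pop False; jump. Stack: []
LOAD_FAST_LOAD_FAST a,a → push 8,8. Stack: [8, 8]
BINARY_OP * → 8 * 8 = 64. Stack: [64]
LOAD_FAST b → push 23. Stack: [64, 23]
BINARY_OP - → 64 - 23 = 41. Stack: [41]
STORE_FAST u → u=41. Stack: []
LOAD_FAST u → push 41. Stack: [41]
RETURN_VALUE → return 41.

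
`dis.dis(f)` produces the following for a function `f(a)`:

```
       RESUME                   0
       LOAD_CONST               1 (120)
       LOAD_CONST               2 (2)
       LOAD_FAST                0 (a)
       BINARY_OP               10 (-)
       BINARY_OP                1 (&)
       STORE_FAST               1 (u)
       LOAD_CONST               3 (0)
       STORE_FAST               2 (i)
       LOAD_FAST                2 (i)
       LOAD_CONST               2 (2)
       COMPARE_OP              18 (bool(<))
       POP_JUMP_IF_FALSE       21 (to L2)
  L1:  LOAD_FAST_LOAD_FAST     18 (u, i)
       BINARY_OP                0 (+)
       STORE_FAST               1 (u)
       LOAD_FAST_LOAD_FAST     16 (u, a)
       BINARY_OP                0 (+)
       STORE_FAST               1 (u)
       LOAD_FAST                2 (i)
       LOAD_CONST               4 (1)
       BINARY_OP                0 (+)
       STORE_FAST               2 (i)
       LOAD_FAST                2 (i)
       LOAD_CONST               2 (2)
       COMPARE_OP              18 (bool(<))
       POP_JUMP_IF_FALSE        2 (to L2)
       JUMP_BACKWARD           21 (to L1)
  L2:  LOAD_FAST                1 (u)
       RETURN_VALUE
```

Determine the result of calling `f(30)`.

LOAD_CONST → push 120. Stack: [120]
LOAD_CONST → push 2. Stack: [120, 2]
LOAD_FAST a → push 30. Stack: [120, 2, 30]
BINARY_OP - → 2 - 30 = -28. Stack: [120, -28]
BINARY_OP & → 120 & -28 = 96. Stack: [96]
STORE_FAST u → u=96. Stack: []
LOAD_CONST → push 0. Stack: [0]
STORE_FAST i → i=0. Stack: []
LOAD_FAST i → push 0. Stack: [0]
LOAD_CONST → push 2. Stack: [0, 2]
COMPARE_OP bool(<) → 0 vs 2 = True. Stack: [True]
POP_JUMP_IF_FALSE → pop True; no jump. Stack: []
LOAD_FAST_LOAD_FAST u,i → push 96,0. Stack: [96, 0]
BINARY_OP + → 96 + 0 = 96. Stack: [96]
STORE_FAST u → u=96. Stack: []
LOAD_FAST_LOAD_FAST u,a → push 96,30. Stack: [96, 30]
BINARY_OP + → 96 + 30 = 126. Stack: [126]
STORE_FAST u → u=126. Stack: []
LOAD_FAST i → push 0. Stack: [0]
LOAD_CONST → push 1. Stack: [0, 1]
BINARY_OP + → 0 + 1 = 1. Stack: [1]
STORE_FAST i → i=1. Stack: []
LOAD_FAST i → push 1. Stack: [1]
LOAD_CONST → push 2. Stack: [1, 2]
COMPARE_OP bool(<) → 1 vs 2 = True. Stack: [True]
POP_JUMP_IF_FALSE → pop True; no jump. Stack: []
LOAD_FAST_LOAD_FAST u,i → push 126,1. Stack: [126, 1]
BINARY_OP + → 126 + 1 = 127. Stack: [127]
STORE_FAST u → u=127. Stack: []
LOAD_FAST_LOAD_FAST u,a → push 127,30. Stack: [127, 30]
BINARY_OP + → 127 + 30 = 157. Stack: [157]
STORE_FAST u → u=157. Stack: []
LOAD_FAST i → push 1. Stack: [1]
LOAD_CONST → push 1. Stack: [1, 1]
BINARY_OP + → 1 + 1 = 2. Stack: [2]
STORE_FAST i → i=2. Stack: []
LOAD_FAST i → push 2. Stack: [2]
LOAD_CONST → push 2. Stack: [2, 2]
COMPARE_OP bool(<) → 2 vs 2 = False. Stack: [False]
POP_JUMP_IF_FALSE → pop False; jump. Stack: []
LOAD_FAST u → push 157. Stack: [157]
RETURN_VALUE → return 157.

157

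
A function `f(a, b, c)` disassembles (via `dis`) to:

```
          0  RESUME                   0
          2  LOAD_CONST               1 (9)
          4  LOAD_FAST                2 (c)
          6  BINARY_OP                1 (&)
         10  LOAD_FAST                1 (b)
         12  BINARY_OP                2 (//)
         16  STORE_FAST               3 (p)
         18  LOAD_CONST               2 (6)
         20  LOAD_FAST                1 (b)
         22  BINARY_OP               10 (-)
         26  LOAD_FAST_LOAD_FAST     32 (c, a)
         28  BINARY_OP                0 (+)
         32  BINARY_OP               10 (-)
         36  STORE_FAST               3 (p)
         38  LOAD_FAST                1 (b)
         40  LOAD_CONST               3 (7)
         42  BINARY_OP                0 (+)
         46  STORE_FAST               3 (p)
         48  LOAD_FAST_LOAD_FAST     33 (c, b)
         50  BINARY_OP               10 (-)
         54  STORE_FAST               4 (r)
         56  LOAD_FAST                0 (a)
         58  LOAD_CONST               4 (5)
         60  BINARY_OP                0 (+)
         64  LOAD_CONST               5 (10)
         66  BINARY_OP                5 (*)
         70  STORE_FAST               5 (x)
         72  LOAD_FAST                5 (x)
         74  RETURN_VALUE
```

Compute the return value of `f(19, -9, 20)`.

240

LOAD_CONST → push 9. Stack: [9]
LOAD_FAST c → push 20. Stack: [9, 20]
BINARY_OP & → 9 & 20 = 0. Stack: [0]
LOAD_FAST b → push -9. Stack: [0, -9]
BINARY_OP // → 0 // -9 = 0. Stack: [0]
STORE_FAST p → p=0. Stack: []
LOAD_CONST → push 6. Stack: [6]
LOAD_FAST b → push -9. Stack: [6, -9]
BINARY_OP - → 6 - -9 = 15. Stack: [15]
LOAD_FAST_LOAD_FAST c,a → push 20,19. Stack: [15, 20, 19]
BINARY_OP + → 20 + 19 = 39. Stack: [15, 39]
BINARY_OP - → 15 - 39 = -24. Stack: [-24]
STORE_FAST p → p=-24. Stack: []
LOAD_FAST b → push -9. Stack: [-9]
LOAD_CONST → push 7. Stack: [-9, 7]
BINARY_OP + → -9 + 7 = -2. Stack: [-2]
STORE_FAST p → p=-2. Stack: []
LOAD_FAST_LOAD_FAST c,b → push 20,-9. Stack: [20, -9]
BINARY_OP - → 20 - -9 = 29. Stack: [29]
STORE_FAST r → r=29. Stack: []
LOAD_FAST a → push 19. Stack: [19]
LOAD_CONST → push 5. Stack: [19, 5]
BINARY_OP + → 19 + 5 = 24. Stack: [24]
LOAD_CONST → push 10. Stack: [24, 10]
BINARY_OP * → 24 * 10 = 240. Stack: [240]
STORE_FAST x → x=240. Stack: []
LOAD_FAST x → push 240. Stack: [240]
RETURN_VALUE → return 240.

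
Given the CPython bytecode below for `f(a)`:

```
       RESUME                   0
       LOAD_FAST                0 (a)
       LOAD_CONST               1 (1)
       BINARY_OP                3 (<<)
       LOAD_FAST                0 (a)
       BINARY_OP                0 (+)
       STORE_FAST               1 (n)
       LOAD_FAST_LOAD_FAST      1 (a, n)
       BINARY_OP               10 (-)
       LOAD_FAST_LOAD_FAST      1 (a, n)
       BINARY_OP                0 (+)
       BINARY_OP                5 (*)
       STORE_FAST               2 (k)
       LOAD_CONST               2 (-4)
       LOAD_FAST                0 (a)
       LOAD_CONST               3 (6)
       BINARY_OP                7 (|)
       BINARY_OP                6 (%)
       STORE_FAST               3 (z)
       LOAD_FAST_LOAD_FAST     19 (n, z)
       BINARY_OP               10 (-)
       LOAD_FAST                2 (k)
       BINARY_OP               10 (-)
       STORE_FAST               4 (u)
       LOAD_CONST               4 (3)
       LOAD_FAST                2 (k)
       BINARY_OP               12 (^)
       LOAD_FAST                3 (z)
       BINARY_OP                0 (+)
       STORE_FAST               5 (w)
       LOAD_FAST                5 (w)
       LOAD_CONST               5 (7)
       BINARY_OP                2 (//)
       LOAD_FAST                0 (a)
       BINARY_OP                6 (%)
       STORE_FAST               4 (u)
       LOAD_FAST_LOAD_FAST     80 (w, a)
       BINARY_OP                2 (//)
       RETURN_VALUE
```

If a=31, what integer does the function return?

-248

LOAD_FAST a → push 31. Stack: [31]
LOAD_CONST → push 1. Stack: [31, 1]
BINARY_OP << → 31 << 1 = 62. Stack: [62]
LOAD_FAST a → push 31. Stack: [62, 31]
BINARY_OP + → 62 + 31 = 93. Stack: [93]
STORE_FAST n → n=93. Stack: []
LOAD_FAST_LOAD_FAST a,n → push 31,93. Stack: [31, 93]
BINARY_OP - → 31 - 93 = -62. Stack: [-62]
LOAD_FAST_LOAD_FAST a,n → push 31,93. Stack: [-62, 31, 93]
BINARY_OP + → 31 + 93 = 124. Stack: [-62, 124]
BINARY_OP * → -62 * 124 = -7688. Stack: [-7688]
STORE_FAST k → k=-7688. Stack: []
LOAD_CONST → push -4. Stack: [-4]
LOAD_FAST a → push 31. Stack: [-4, 31]
LOAD_CONST → push 6. Stack: [-4, 31, 6]
BINARY_OP | → 31 | 6 = 31. Stack: [-4, 31]
BINARY_OP % → -4 % 31 = 27. Stack: [27]
STORE_FAST z → z=27. Stack: []
LOAD_FAST_LOAD_FAST n,z → push 93,27. Stack: [93, 27]
BINARY_OP - → 93 - 27 = 66. Stack: [66]
LOAD_FAST k → push -7688. Stack: [66, -7688]
BINARY_OP - → 66 - -7688 = 7754. Stack: [7754]
STORE_FAST u → u=7754. Stack: []
LOAD_CONST → push 3. Stack: [3]
LOAD_FAST k → push -7688. Stack: [3, -7688]
BINARY_OP ^ → 3 ^ -7688 = -7685. Stack: [-7685]
LOAD_FAST z → push 27. Stack: [-7685, 27]
BINARY_OP + → -7685 + 27 = -7658. Stack: [-7658]
STORE_FAST w → w=-7658. Stack: []
LOAD_FAST w → push -7658. Stack: [-7658]
LOAD_CONST → push 7. Stack: [-7658, 7]
BINARY_OP // → -7658 // 7 = -1094. Stack: [-1094]
LOAD_FAST a → push 31. Stack: [-1094, 31]
BINARY_OP % → -1094 % 31 = 22. Stack: [22]
STORE_FAST u → u=22. Stack: []
LOAD_FAST_LOAD_FAST w,a → push -7658,31. Stack: [-7658, 31]
BINARY_OP // → -7658 // 31 = -248. Stack: [-248]
RETURN_VALUE → return -248.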